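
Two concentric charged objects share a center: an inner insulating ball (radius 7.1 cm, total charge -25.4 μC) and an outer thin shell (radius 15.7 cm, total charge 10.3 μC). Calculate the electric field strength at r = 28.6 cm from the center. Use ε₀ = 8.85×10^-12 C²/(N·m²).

1.66×10^6 N/C

By spherical symmetry E is radial; choose a Gaussian sphere of radius r = 28.6 cm (r > 15.7 cm, enclosing both).
Q_enc = (-25.4 μC) + (10.3 μC) = -1.51e-5 C.
By Gauss's law, ∮E·dA = E·4πr² = Q_enc/ε₀.
E = |Q_enc|/(4πε₀r²) = (1.51e-5)/(4π·8.85×10^-12·(0.286)²) = 1.66×10^6 N/C.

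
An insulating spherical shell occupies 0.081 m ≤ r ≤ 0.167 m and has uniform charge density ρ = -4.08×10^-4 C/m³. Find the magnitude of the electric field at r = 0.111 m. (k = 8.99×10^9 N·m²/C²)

By spherical symmetry E is radial; choose a Gaussian sphere of radius r = 0.111 m (within the shell material, 0.081 m < r < 0.167 m).
Only the shell between 0.081 m and r is enclosed: Q_enc = ρ·(4π/3)(r³ − a³) = (-4.08e-4)·(4π/3)·((0.111)³ − (0.081)³) = -1.429e-6 C.
Since E is radial and uniform over the Gaussian sphere, Φ = E·4πr² = Q_enc/ε₀.
E = k|Q_enc|/r² = (8.99×10^9)(1.429×10^-6)/(0.111)² = 1.04×10^6 N/C.

1.04×10^6 N/C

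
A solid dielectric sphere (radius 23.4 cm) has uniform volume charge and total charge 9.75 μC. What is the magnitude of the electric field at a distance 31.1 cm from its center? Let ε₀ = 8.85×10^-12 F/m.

|E| ≈ 9.06e5 N/C

Use a concentric Gaussian sphere at r = 31.1 cm (r > R, so the entire charge is enclosed).
Q_enc = 9.75 μC = 9.75×10^-6 C.
Gauss's law: E·4πr² = Q_enc/ε₀.
E = |Q_enc|/(4πε₀r²) = (9.75×10^-6)/(4π·8.85×10^-12·(0.311)²) = 9.06e5 N/C.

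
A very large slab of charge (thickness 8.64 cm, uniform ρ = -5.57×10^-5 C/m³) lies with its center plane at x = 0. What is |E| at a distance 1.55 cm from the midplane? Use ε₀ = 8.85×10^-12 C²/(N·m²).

By symmetry E is perpendicular to the slab. A Gaussian pillbox from −1.55 cm to +1.55 cm (face area A) lies entirely within the slab.
Q_enc = ρ·(2x)·A and flux = 2EA, so 2EA = 2ρxA/ε₀ ⇒ E = |ρ|x/ε₀.
E = (5.57×10^-5)(0.0155)/(8.85×10^-12) = 9.76×10^4 N/C.

E = 9.76e4 V/m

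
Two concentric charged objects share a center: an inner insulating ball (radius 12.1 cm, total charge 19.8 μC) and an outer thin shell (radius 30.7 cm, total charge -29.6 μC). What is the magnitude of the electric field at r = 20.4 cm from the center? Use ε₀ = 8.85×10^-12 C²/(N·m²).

Use a concentric Gaussian sphere at r = 20.4 cm (between the bodies, 12.1 cm < r < 30.7 cm).
Only the inner charge is enclosed; the outer shell contributes nothing inside itself. Q_enc = 19.8 μC = 1.98e-5 C.
Since E is radial and uniform over the Gaussian sphere, Φ = E·4πr² = Q_enc/ε₀.
E = |Q_enc|/(4πε₀r²) = (1.98×10^-5)/(4π·8.85×10^-12·(0.204)²) = 4.28×10^6 N/C.

|E| = 4.28e6 V/m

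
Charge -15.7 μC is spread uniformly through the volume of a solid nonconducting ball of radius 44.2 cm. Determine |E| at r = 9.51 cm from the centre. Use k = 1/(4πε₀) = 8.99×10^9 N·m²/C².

E = 1.55×10^5 N/C

Take a concentric spherical Gaussian surface of radius r = 9.51 cm (r < R).
For a uniform sphere the enclosed fraction is (r/R)³, so Q_enc = (-15.7 μC)(0.0951/0.442)³ = -1.564e-7 C.
Applying ∮E·dA = Q_enc/ε₀ with Φ = E(4πr²):
E = k|Q_enc|/r² = (8.99×10^9)(1.564×10^-7)/(0.0951)² = 1.55×10^5 N/C.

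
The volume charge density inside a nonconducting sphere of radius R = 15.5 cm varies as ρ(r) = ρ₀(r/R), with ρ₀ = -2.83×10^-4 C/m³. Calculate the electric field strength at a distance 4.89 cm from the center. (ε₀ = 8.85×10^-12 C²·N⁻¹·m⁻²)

Symmetry ⇒ E = E(r) r̂. Gaussian sphere of radius r = 4.89 cm (r < R).
Q_enc = ∫₀^r ρ(r')·4πr'² dr' = (4πρ₀/R) ∫₀^r r'^3 dr' = 4πρ₀ r^4/(4·R) = -3.28×10^-8 C.
Since E is radial and uniform over the Gaussian sphere, Φ = E·4πr² = Q_enc/ε₀.
E = |Q_enc|/(4πε₀r²) = (3.28×10^-8)/(4π·8.85×10^-12·(0.0489)²) = 1.23e5 N/C.

1.23×10^5 N/C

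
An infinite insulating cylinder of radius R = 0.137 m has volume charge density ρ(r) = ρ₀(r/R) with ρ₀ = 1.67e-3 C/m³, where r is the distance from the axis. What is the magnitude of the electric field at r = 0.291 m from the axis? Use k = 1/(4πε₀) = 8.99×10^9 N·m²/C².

|E| = 4.06×10^6 N/C

Choose a coaxial cylinder of radius r = 0.291 m (arbitrary length L) as the Gaussian surface (r > R, full charge per length enclosed).
λ_enc = 2π ∫₀^R ρ₀(r'/R)^1 r' dr' = 2πρ₀R²/3 = 6.565×10^-5 C/m.
By Gauss's law (flux through the curved wall only), E·2πrL = λ_enc L/ε₀.
E = 2k|λ_enc|/r = 2(8.99×10^9)(6.565×10^-5)/(0.291) = 4.06e6 N/C.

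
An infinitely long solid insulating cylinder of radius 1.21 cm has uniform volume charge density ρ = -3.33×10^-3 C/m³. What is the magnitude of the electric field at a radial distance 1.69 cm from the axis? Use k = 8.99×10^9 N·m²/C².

E = 1.63×10^6 N/C

Coaxial Gaussian cylinder, radius r = 1.69 cm, length L (r > 1.21 cm, full cross-section enclosed).
λ_enc = ρ·πR² = (-3.33×10^-3)π(0.0121)² = -1.532e-6 C/m.
Applying ∮E·dA = Q_enc/ε₀ with the end caps contributing no flux:
E = 2k|λ_enc|/r = 2(8.99×10^9)(1.532e-6)/(0.0169) = 1.63×10^6 N/C.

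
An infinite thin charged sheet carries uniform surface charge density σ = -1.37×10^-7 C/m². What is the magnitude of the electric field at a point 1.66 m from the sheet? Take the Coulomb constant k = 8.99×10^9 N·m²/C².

The symmetry is planar: E is normal to the sheet and the same magnitude on both sides. Take a pillbox straddling the sheet with end-cap area A.
Flux Φ = 2EA and Q_enc = σA, so 2EA = σA/ε₀ ⇒ E = |σ|/(2ε₀), independent of distance.
E = 2πk|σ| = 2π(8.99×10^9)(1.37×10^-7) = 7.74×10^3 N/C.

E ≈ 7.74e3 N/C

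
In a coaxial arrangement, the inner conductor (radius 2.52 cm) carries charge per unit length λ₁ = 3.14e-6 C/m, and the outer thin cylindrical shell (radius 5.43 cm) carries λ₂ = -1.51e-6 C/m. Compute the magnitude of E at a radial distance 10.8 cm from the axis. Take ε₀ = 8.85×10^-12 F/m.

|E| ≈ 2.71×10^5 N/C

Coaxial Gaussian cylinder, radius r = 10.8 cm, length L (r > 5.43 cm, enclosing both).
λ_enc = λ₁ + λ₂ = (3.14×10^-6) + (-1.51e-6) = 1.63×10^-6 C/m.
By Gauss's law (flux through the curved wall only), E·2πrL = λ_enc L/ε₀.
E = |λ_enc|/(2πε₀r) = (1.63×10^-6)/(2π·8.85×10^-12·0.108) = 2.71e5 N/C.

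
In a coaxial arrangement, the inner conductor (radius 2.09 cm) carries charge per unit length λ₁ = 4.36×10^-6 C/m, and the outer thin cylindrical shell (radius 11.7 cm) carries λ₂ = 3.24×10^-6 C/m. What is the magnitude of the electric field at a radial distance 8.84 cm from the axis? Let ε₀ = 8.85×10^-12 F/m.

By cylindrical symmetry E is radial; use a coaxial Gaussian cylinder of radius 8.84 cm and length L (between the conductors, 2.09 cm < r < 11.7 cm).
The shell at 11.7 cm lies outside the Gaussian surface, so λ_enc = λ₁ = 4.36×10^-6 C/m.
Gauss's law: E·2πrL = λ_enc L/ε₀.
E = |λ_enc|/(2πε₀r) = (4.36e-6)/(2π·8.85×10^-12·0.0884) = 8.87×10^5 N/C.

8.87e5 N/C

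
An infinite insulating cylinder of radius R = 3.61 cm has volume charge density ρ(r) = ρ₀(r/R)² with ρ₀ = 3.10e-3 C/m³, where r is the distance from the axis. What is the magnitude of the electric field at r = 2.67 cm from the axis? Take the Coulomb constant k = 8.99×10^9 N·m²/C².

Choose a coaxial cylinder of radius r = 2.67 cm (arbitrary length L) as the Gaussian surface (r < R).
Integrating ρ over the cross-section to radius r: λ_enc = (2πρ₀/R²) ∫₀^r r'^3 dr' = 2πρ₀ r^4/(4·R²) = 1.899×10^-6 C/m.
Gauss's law: E·2πrL = λ_enc L/ε₀.
E = 2k|λ_enc|/r = 2(8.99×10^9)(1.899×10^-6)/(0.0267) = 1.28e6 N/C.

|E| ≈ 1.28×10^6 N/C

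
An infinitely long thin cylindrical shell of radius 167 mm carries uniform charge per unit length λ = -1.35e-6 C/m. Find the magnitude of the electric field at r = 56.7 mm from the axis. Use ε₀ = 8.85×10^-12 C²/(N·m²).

|E| = 0 V/m

Coaxial Gaussian cylinder, radius r = 56.7 mm, length L (r < 167 mm, inside the shell).
All the surface charge lies outside this cylinder: Q_enc = 0, hence E = 0.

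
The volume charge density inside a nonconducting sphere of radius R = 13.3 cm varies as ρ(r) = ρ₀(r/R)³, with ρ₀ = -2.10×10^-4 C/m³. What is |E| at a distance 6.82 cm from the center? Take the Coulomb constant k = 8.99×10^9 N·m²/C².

Use a concentric Gaussian sphere at r = 6.82 cm (r < R).
Q_enc = ∫₀^r ρ(r')·4πr'² dr' = (4πρ₀/R³) ∫₀^r r'^5 dr' = 4πρ₀ r^6/(6·R³) = -1.881×10^-8 C.
By Gauss's law, ∮E·dA = E·4πr² = Q_enc/ε₀.
E = k|Q_enc|/r² = (8.99×10^9)(1.881e-8)/(0.0682)² = 3.64e4 N/C.

E ≈ 3.64e4 V/m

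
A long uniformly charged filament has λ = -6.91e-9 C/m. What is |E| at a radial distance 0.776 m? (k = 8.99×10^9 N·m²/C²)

Take a coaxial cylindrical Gaussian surface of radius r = 0.776 m and length L.
Q_enc = λL, so λ_enc = -6.91×10^-9 C/m.
Gauss's law: E·2πrL = λ_enc L/ε₀.
E = 2k|λ_enc|/r = 2(8.99×10^9)(6.91×10^-9)/(0.776) = 160 N/C.

E = 160 V/m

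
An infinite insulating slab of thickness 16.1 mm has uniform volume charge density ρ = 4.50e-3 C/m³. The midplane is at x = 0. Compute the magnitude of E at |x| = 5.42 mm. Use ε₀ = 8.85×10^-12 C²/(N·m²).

By symmetry E is perpendicular to the slab. A Gaussian pillbox from −5.42 mm to +5.42 mm (face area A) lies entirely within the slab.
Q_enc = ρ·(2x)·A and flux = 2EA, so 2EA = 2ρxA/ε₀ ⇒ E = |ρ|x/ε₀.
E = (4.50×10^-3)(0.00542)/(8.85×10^-12) = 2.76×10^6 N/C.

2.76×10^6 V/m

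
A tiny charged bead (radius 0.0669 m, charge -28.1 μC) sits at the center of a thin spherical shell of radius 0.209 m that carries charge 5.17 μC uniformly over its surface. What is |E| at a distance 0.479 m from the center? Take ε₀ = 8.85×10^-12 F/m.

By spherical symmetry E is radial; choose a Gaussian sphere of radius r = 0.479 m (r > 0.209 m, enclosing both).
Q_enc = (-28.1 μC) + (5.17 μC) = -2.293×10^-5 C.
By Gauss's law, ∮E·dA = E·4πr² = Q_enc/ε₀.
E = |Q_enc|/(4πε₀r²) = (2.293×10^-5)/(4π·8.85×10^-12·(0.479)²) = 8.99e5 N/C.

|E| = 8.99×10^5 N/C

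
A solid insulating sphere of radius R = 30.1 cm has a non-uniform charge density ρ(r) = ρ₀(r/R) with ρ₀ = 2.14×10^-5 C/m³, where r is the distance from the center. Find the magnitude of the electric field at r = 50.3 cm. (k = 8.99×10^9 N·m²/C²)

|E| ≈ 6.51×10^4 V/m

By spherical symmetry E is radial; choose a Gaussian sphere of radius r = 50.3 cm (r > R, all charge enclosed).
Q_enc = 4π ∫₀^R ρ₀(r'/R)^1 r'² dr' = 4πρ₀R³/4 = 1.833e-6 C.
Since E is radial and uniform over the Gaussian sphere, Φ = E·4πr² = Q_enc/ε₀.
E = k|Q_enc|/r² = (8.99×10^9)(1.833e-6)/(0.503)² = 6.51×10^4 N/C.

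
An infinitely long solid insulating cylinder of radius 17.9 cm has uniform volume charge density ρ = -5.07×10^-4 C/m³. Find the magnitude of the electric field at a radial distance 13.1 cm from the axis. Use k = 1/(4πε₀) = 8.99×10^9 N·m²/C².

Take a coaxial cylindrical Gaussian surface of radius r = 13.1 cm and length L (r < R).
Charge inside radius r per length L is ρ·πr²·L, so λ_enc = ρπr² = -2.733×10^-5 C/m.
Since E is radial and uniform over the curved surface, Φ = E·2πrL = Q_enc/ε₀ = λ_enc L/ε₀.
E = 2k|λ_enc|/r = 2(8.99×10^9)(2.733e-5)/(0.131) = 3.75e6 N/C.

|E| = 3.75×10^6 V/m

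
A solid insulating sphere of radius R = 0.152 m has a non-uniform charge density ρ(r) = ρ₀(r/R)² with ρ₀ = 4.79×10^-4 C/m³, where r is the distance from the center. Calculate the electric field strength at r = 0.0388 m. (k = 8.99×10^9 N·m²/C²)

By spherical symmetry E is radial; choose a Gaussian sphere of radius r = 0.0388 m (r < R).
Integrate the density: Q_enc = 4π ∫₀^r ρ₀(r'/R)^2 r'² dr' = 4πρ₀ r^5/(5·R²) = 4.582e-9 C.
By Gauss's law, ∮E·dA = E·4πr² = Q_enc/ε₀.
E = k|Q_enc|/r² = (8.99×10^9)(4.582×10^-9)/(0.0388)² = 2.74e4 N/C.

E = 2.74×10^4 N/C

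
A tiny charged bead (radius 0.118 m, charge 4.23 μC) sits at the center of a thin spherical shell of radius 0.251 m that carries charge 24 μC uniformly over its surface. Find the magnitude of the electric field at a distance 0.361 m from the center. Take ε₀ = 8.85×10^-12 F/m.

1.95×10^6 N/C

Take a concentric spherical Gaussian surface of radius r = 0.361 m (r > 0.251 m, enclosing both).
Q_enc = (4.23 μC) + (24 μC) = 2.823×10^-5 C.
Gauss's law: E·4πr² = Q_enc/ε₀.
E = |Q_enc|/(4πε₀r²) = (2.823×10^-5)/(4π·8.85×10^-12·(0.361)²) = 1.95×10^6 N/C.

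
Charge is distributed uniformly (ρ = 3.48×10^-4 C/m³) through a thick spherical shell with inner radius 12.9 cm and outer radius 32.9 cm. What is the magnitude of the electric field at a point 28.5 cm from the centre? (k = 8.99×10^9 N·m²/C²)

Take a concentric spherical Gaussian surface of radius r = 28.5 cm (within the shell material, 12.9 cm < r < 32.9 cm).
Enclosed charge is the volume from a to r: Q_enc = (4π/3)ρ(r³ − a³) = 3.062×10^-5 C.
Gauss's law: E·4πr² = Q_enc/ε₀.
E = k|Q_enc|/r² = (8.99×10^9)(3.062×10^-5)/(0.285)² = 3.39e6 N/C.

|E| = 3.39e6 N/C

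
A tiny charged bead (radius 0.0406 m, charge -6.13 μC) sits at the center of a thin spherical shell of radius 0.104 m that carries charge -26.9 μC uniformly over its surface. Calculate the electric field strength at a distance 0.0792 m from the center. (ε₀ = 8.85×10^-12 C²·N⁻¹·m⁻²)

|E| ≈ 8.79e6 N/C

Take a concentric spherical Gaussian surface of radius r = 0.0792 m (between the bodies, 0.0406 m < r < 0.104 m).
The shell at 0.104 m lies outside the Gaussian surface, so Q_enc = -6.13 μC = -6.13e-6 C.
Gauss's law: E·4πr² = Q_enc/ε₀.
E = |Q_enc|/(4πε₀r²) = (6.13e-6)/(4π·8.85×10^-12·(0.0792)²) = 8.79×10^6 N/C.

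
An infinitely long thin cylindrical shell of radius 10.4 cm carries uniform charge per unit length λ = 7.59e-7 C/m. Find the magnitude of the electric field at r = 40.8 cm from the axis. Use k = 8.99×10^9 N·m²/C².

Choose a coaxial cylinder of radius r = 40.8 cm (arbitrary length L) as the Gaussian surface (r > 10.4 cm).
The full line charge is enclosed: λ_enc = 7.59×10^-7 C/m.
Applying ∮E·dA = Q_enc/ε₀ with the end caps contributing no flux:
E = 2k|λ_enc|/r = 2(8.99×10^9)(7.59e-7)/(0.408) = 3.34×10^4 N/C.

E = 3.34e4 N/C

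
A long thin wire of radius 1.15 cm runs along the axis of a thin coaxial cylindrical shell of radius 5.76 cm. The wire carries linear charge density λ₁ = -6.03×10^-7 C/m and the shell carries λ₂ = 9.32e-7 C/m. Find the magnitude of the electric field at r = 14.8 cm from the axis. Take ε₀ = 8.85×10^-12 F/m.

Choose a coaxial cylinder of radius r = 14.8 cm (arbitrary length L) as the Gaussian surface (r > 5.76 cm, enclosing both).
λ_enc = λ₁ + λ₂ = (-6.03×10^-7) + (9.32e-7) = 3.29×10^-7 C/m.
Gauss's law: E·2πrL = λ_enc L/ε₀.
E = |λ_enc|/(2πε₀r) = (3.29×10^-7)/(2π·8.85×10^-12·0.148) = 4.00×10^4 N/C.

E = 4.00×10^4 N/C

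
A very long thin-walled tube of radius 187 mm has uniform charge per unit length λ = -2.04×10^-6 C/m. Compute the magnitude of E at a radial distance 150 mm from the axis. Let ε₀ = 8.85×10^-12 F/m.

Take a coaxial cylindrical Gaussian surface of radius r = 150 mm and length L (r < 187 mm, inside the shell).
All the surface charge lies outside this cylinder: Q_enc = 0, hence E = 0.

|E| = 0 N/C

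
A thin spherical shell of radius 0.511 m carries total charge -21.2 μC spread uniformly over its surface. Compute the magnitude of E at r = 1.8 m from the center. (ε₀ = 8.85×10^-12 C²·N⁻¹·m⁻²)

Take a concentric spherical Gaussian surface of radius r = 1.8 m (r > 0.511 m).
The entire shell is enclosed: Q_enc = -2.12×10^-5 C.
By Gauss's law, ∮E·dA = E·4πr² = Q_enc/ε₀.
E = |Q_enc|/(4πε₀r²) = (2.12e-5)/(4π·8.85×10^-12·(1.8)²) = 5.88×10^4 N/C.

E ≈ 5.88×10^4 V/m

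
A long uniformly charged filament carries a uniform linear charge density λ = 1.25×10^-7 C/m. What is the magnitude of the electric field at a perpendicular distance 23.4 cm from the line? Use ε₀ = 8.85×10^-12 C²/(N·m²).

Coaxial Gaussian cylinder, radius r = 23.4 cm, length L.
Q_enc = λL, so λ_enc = 1.25×10^-7 C/m.
Since E is radial and uniform over the curved surface, Φ = E·2πrL = Q_enc/ε₀ = λ_enc L/ε₀.
E = |λ_enc|/(2πε₀r) = (1.25e-7)/(2π·8.85×10^-12·0.234) = 9.61×10^3 N/C.

|E| ≈ 9.61e3 V/m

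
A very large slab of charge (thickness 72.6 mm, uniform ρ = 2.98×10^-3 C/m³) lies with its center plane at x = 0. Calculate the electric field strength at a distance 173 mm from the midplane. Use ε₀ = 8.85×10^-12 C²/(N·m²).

1.22×10^7 V/m

The point |x| = 173 mm lies outside the slab (half-thickness 0.0363 m). A symmetric pillbox spanning the full slab encloses Q_enc = ρ·d·A.
Flux = 2EA ⇒ E = |ρ|d/(2ε₀), independent of distance outside.
E = (2.98e-3)(0.0726)/(2·8.85×10^-12) = 1.22e7 N/C.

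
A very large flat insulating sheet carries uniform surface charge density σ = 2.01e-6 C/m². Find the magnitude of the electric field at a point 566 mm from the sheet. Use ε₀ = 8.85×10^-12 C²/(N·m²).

The symmetry is planar: E is normal to the sheet and the same magnitude on both sides. Take a pillbox straddling the sheet with end-cap area A.
Only the two end caps contribute flux: Φ = 2EA. With Q_enc = σA, Gauss's law gives E = |σ|/(2ε₀).
E = |σ|/(2ε₀) = (2.01e-6)/(2·8.85×10^-12) = 1.14e5 N/C.

|E| = 1.14e5 N/C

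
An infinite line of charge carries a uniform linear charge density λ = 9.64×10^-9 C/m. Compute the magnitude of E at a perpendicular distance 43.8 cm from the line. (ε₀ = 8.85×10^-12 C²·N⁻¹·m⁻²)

By cylindrical symmetry E is radial; use a coaxial Gaussian cylinder of radius 43.8 cm and length L.
Q_enc = λL, so λ_enc = 9.64e-9 C/m.
Applying ∮E·dA = Q_enc/ε₀ with the end caps contributing no flux:
E = |λ_enc|/(2πε₀r) = (9.64×10^-9)/(2π·8.85×10^-12·0.438) = 396 N/C.

E = 396 V/m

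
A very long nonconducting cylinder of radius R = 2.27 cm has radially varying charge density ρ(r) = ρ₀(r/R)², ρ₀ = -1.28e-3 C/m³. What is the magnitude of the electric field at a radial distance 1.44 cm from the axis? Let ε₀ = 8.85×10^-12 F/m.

E = 2.10e5 N/C

By cylindrical symmetry E is radial; use a coaxial Gaussian cylinder of radius 1.44 cm and length L (r < R).
Integrating ρ over the cross-section to radius r: λ_enc = (2πρ₀/R²) ∫₀^r r'^3 dr' = 2πρ₀ r^4/(4·R²) = -1.678×10^-7 C/m.
Since E is radial and uniform over the curved surface, Φ = E·2πrL = Q_enc/ε₀ = λ_enc L/ε₀.
E = |λ_enc|/(2πε₀r) = (1.678×10^-7)/(2π·8.85×10^-12·0.0144) = 2.10×10^5 N/C.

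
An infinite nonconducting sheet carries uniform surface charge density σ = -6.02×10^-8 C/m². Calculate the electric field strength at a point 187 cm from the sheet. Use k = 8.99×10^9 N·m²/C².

Choose a cylindrical pillbox piercing the sheet, end faces (area A) parallel to it.
Only the two end caps contribute flux: Φ = 2EA. With Q_enc = σA, Gauss's law gives E = |σ|/(2ε₀).
E = 2πk|σ| = 2π(8.99×10^9)(6.02×10^-8) = 3.40×10^3 N/C.

|E| = 3.40×10^3 V/m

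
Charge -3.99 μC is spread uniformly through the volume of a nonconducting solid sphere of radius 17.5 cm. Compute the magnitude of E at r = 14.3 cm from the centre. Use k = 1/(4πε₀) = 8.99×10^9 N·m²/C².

Use a concentric Gaussian sphere at r = 14.3 cm (r < R).
Only the charge within r is enclosed: Q_enc = Q·(r/R)³ = (-3.99 μC)·(14.3 cm/17.5 cm)³ = -2.177×10^-6 C.
Gauss's law: E·4πr² = Q_enc/ε₀.
E = k|Q_enc|/r² = (8.99×10^9)(2.177×10^-6)/(0.143)² = 9.57×10^5 N/C.

E = 9.57×10^5 N/C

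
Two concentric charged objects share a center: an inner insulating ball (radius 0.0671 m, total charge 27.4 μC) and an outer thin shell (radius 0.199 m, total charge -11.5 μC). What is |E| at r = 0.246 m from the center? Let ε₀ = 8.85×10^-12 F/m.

E = 2.36e6 V/m

Use a concentric Gaussian sphere at r = 0.246 m (r > 0.199 m, enclosing both).
Q_enc = (27.4 μC) + (-11.5 μC) = 1.59×10^-5 C.
Applying ∮E·dA = Q_enc/ε₀ with Φ = E(4πr²):
E = |Q_enc|/(4πε₀r²) = (1.59×10^-5)/(4π·8.85×10^-12·(0.246)²) = 2.36×10^6 N/C.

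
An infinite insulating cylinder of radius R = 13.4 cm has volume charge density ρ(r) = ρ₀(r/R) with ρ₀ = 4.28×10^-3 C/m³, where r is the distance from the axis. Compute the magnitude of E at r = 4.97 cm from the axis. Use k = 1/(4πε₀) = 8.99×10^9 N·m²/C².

Take a coaxial cylindrical Gaussian surface of radius r = 4.97 cm and length L (r < R).
Integrating ρ over the cross-section to radius r: λ_enc = (2πρ₀/R) ∫₀^r r'^2 dr' = 2πρ₀ r^3/(3·R) = 8.212×10^-6 C/m.
Gauss's law: E·2πrL = λ_enc L/ε₀.
E = 2k|λ_enc|/r = 2(8.99×10^9)(8.212×10^-6)/(0.0497) = 2.97×10^6 N/C.

2.97e6 V/m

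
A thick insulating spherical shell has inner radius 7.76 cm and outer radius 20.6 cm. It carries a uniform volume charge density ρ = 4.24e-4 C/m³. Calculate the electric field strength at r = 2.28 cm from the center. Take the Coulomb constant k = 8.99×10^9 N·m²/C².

Symmetry ⇒ E = E(r) r̂. Gaussian sphere of radius r = 2.28 cm (r < 7.76 cm, inside the empty cavity).
Q_enc = 0 (all charge lies at larger r); Gauss's law gives E = 0.

E = 0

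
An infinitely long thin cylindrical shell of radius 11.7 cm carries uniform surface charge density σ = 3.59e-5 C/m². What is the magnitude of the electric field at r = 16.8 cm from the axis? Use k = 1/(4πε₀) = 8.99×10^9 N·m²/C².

Take a coaxial cylindrical Gaussian surface of radius r = 16.8 cm and length L (r > 11.7 cm).
The whole shell is enclosed: λ_enc = σ·2πR = (3.59×10^-5)·2π·(0.117) = 2.639×10^-5 C/m.
Applying ∮E·dA = Q_enc/ε₀ with the end caps contributing no flux:
E = 2k|λ_enc|/r = 2(8.99×10^9)(2.639e-5)/(0.168) = 2.82e6 N/C.

E ≈ 2.82×10^6 N/C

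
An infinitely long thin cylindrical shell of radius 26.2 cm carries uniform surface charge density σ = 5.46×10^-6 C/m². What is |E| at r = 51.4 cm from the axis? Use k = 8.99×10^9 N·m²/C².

E = 3.14×10^5 N/C

Choose a coaxial cylinder of radius r = 51.4 cm (arbitrary length L) as the Gaussian surface (r > 26.2 cm).
The whole shell is enclosed: λ_enc = σ·2πR = (5.46×10^-6)·2π·(0.262) = 8.988×10^-6 C/m.
Applying ∮E·dA = Q_enc/ε₀ with the end caps contributing no flux:
E = 2k|λ_enc|/r = 2(8.99×10^9)(8.988×10^-6)/(0.514) = 3.14e5 N/C.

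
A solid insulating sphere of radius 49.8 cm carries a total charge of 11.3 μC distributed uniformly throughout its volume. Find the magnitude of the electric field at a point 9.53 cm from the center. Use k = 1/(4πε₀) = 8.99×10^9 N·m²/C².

Symmetry ⇒ E = E(r) r̂. Gaussian sphere of radius r = 9.53 cm (r < R).
For a uniform sphere the enclosed fraction is (r/R)³, so Q_enc = (11.3 μC)(0.0953/0.498)³ = 7.919×10^-8 C.
Since E is radial and uniform over the Gaussian sphere, Φ = E·4πr² = Q_enc/ε₀.
E = k|Q_enc|/r² = (8.99×10^9)(7.919×10^-8)/(0.0953)² = 7.84×10^4 N/C.

|E| ≈ 7.84×10^4 N/C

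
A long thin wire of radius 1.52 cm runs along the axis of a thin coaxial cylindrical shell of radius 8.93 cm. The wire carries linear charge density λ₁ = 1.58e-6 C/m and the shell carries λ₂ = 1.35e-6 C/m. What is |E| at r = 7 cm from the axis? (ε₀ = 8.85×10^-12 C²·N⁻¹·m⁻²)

By cylindrical symmetry E is radial; use a coaxial Gaussian cylinder of radius 7 cm and length L (between the conductors, 1.52 cm < r < 8.93 cm).
Only the inner wire is enclosed; the outer shell contributes nothing inside itself. λ_enc = λ₁ = 1.58e-6 C/m.
By Gauss's law (flux through the curved wall only), E·2πrL = λ_enc L/ε₀.
E = |λ_enc|/(2πε₀r) = (1.58×10^-6)/(2π·8.85×10^-12·0.07) = 4.06×10^5 N/C.

E ≈ 4.06e5 V/m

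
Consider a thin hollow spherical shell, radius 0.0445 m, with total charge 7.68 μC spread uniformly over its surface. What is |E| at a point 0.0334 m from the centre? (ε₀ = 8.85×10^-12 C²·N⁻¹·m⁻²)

E = 0 (no enclosed charge)

Take a concentric spherical Gaussian surface of radius r = 0.0334 m (inside the shell, r < 0.0445 m).
No charge lies within this surface, so Q_enc = 0 and Gauss's law gives E·4πr² = 0 ⇒ E = 0.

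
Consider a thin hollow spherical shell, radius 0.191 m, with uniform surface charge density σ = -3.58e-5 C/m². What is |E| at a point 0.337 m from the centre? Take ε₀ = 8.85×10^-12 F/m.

E = 1.30e6 N/C

Use a concentric Gaussian sphere at r = 0.337 m (r > 0.191 m).
The entire shell is enclosed: Q_enc = σ·4πR² = (-3.58e-5)·4π·(0.191)² = -1.641×10^-5 C.
By Gauss's law, ∮E·dA = E·4πr² = Q_enc/ε₀.
E = |Q_enc|/(4πε₀r²) = (1.641×10^-5)/(4π·8.85×10^-12·(0.337)²) = 1.30e6 N/C.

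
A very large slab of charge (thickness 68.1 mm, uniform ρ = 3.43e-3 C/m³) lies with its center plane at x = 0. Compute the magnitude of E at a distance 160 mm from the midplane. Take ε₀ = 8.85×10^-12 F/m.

1.32e7 N/C

The point |x| = 160 mm lies outside the slab (half-thickness 0.03405 m). A symmetric pillbox spanning the full slab encloses Q_enc = ρ·d·A.
Flux = 2EA ⇒ E = |ρ|d/(2ε₀), independent of distance outside.
E = (3.43e-3)(0.0681)/(2·8.85×10^-12) = 1.32×10^7 N/C.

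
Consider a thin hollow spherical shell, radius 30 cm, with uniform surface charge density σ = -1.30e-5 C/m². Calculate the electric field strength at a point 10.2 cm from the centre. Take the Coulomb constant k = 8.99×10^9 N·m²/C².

Take a concentric spherical Gaussian surface of radius r = 10.2 cm (inside the shell, r < 30 cm).
All the charge is outside the Gaussian surface: Q_enc = 0, hence E = 0 everywhere inside the shell.

E = 0 (no enclosed charge)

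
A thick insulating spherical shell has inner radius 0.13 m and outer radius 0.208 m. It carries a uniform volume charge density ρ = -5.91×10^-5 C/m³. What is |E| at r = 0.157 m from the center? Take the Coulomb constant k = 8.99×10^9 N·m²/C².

E = 1.51×10^5 N/C

Take a concentric spherical Gaussian surface of radius r = 0.157 m (within the shell material, 0.13 m < r < 0.208 m).
Enclosed charge is the volume from a to r: Q_enc = (4π/3)ρ(r³ − a³) = -4.141e-7 C.
Applying ∮E·dA = Q_enc/ε₀ with Φ = E(4πr²):
E = k|Q_enc|/r² = (8.99×10^9)(4.141×10^-7)/(0.157)² = 1.51e5 N/C.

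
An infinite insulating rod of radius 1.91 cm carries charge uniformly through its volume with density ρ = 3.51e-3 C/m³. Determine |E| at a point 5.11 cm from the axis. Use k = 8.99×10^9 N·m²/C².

E = 1.42×10^6 N/C

By cylindrical symmetry E is radial; use a coaxial Gaussian cylinder of radius 5.11 cm and length L (r > 1.91 cm, full cross-section enclosed).
λ_enc = ρ·πR² = (3.51×10^-3)π(0.0191)² = 4.023e-6 C/m.
Gauss's law: E·2πrL = λ_enc L/ε₀.
E = 2k|λ_enc|/r = 2(8.99×10^9)(4.023×10^-6)/(0.0511) = 1.42e6 N/C.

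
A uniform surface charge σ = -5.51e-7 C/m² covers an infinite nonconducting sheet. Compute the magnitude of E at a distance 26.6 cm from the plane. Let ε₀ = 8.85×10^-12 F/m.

|E| ≈ 3.11×10^4 N/C

By planar symmetry E is perpendicular to the sheet and uniform; use a Gaussian pillbox with flat faces of area A on each side of the sheet.
Only the two end caps contribute flux: Φ = 2EA. With Q_enc = σA, Gauss's law gives E = |σ|/(2ε₀).
E = |σ|/(2ε₀) = (5.51×10^-7)/(2·8.85×10^-12) = 3.11e4 N/C.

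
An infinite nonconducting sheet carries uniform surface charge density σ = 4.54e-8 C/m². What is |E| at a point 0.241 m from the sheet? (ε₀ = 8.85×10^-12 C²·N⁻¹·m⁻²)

E ≈ 2.56e3 V/m

Choose a cylindrical pillbox piercing the sheet, end faces (area A) parallel to it.
Flux Φ = 2EA and Q_enc = σA, so 2EA = σA/ε₀ ⇒ E = |σ|/(2ε₀), independent of distance.
E = |σ|/(2ε₀) = (4.54×10^-8)/(2·8.85×10^-12) = 2.56e3 N/C.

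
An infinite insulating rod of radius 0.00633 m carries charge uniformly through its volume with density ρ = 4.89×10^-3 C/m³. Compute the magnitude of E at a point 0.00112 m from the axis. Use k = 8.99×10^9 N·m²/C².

Take a coaxial cylindrical Gaussian surface of radius r = 0.00112 m and length L (r < R).
Charge inside radius r per length L is ρ·πr²·L, so λ_enc = ρπr² = 1.927e-8 C/m.
By Gauss's law (flux through the curved wall only), E·2πrL = λ_enc L/ε₀.
E = 2k|λ_enc|/r = 2(8.99×10^9)(1.927×10^-8)/(0.00112) = 3.09×10^5 N/C.

|E| ≈ 3.09e5 V/m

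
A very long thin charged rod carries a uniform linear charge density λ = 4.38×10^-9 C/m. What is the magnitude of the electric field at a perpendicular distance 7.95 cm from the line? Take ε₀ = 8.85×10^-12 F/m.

Choose a coaxial cylinder of radius r = 7.95 cm (arbitrary length L) as the Gaussian surface.
Q_enc = λL, so λ_enc = 4.38×10^-9 C/m.
Applying ∮E·dA = Q_enc/ε₀ with the end caps contributing no flux:
E = |λ_enc|/(2πε₀r) = (4.38×10^-9)/(2π·8.85×10^-12·0.0795) = 991 N/C.

E = 991 N/C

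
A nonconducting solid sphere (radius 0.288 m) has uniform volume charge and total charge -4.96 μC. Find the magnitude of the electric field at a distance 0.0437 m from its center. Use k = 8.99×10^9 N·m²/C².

Symmetry ⇒ E = E(r) r̂. Gaussian sphere of radius r = 0.0437 m (r < R).
Only the charge within r is enclosed: Q_enc = Q·(r/R)³ = (-4.96 μC)·(0.0437 m/0.288 m)³ = -1.733×10^-8 C.
Applying ∮E·dA = Q_enc/ε₀ with Φ = E(4πr²):
E = k|Q_enc|/r² = (8.99×10^9)(1.733×10^-8)/(0.0437)² = 8.16×10^4 N/C.

|E| = 8.16×10^4 N/C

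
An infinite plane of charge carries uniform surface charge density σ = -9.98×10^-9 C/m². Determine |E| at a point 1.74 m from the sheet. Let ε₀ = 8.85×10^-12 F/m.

E ≈ 564 N/C

Choose a cylindrical pillbox piercing the sheet, end faces (area A) parallel to it.
Flux Φ = 2EA and Q_enc = σA, so 2EA = σA/ε₀ ⇒ E = |σ|/(2ε₀), independent of distance.
E = |σ|/(2ε₀) = (9.98×10^-9)/(2·8.85×10^-12) = 564 N/C.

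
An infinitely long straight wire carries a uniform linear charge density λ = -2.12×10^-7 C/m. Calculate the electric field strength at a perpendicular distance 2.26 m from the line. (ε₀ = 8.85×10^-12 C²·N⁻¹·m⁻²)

1.69×10^3 V/m

Coaxial Gaussian cylinder, radius r = 2.26 m, length L.
Q_enc = λL, so λ_enc = -2.12e-7 C/m.
Gauss's law: E·2πrL = λ_enc L/ε₀.
E = |λ_enc|/(2πε₀r) = (2.12×10^-7)/(2π·8.85×10^-12·2.26) = 1.69×10^3 N/C.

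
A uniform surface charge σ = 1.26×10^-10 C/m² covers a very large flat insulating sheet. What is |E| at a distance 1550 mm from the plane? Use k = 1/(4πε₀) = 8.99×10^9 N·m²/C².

E ≈ 7.12 N/C

By planar symmetry E is perpendicular to the sheet and uniform; use a Gaussian pillbox with flat faces of area A on each side of the sheet.
Only the two end caps contribute flux: Φ = 2EA. With Q_enc = σA, Gauss's law gives E = |σ|/(2ε₀).
E = 2πk|σ| = 2π(8.99×10^9)(1.26×10^-10) = 7.12 N/C.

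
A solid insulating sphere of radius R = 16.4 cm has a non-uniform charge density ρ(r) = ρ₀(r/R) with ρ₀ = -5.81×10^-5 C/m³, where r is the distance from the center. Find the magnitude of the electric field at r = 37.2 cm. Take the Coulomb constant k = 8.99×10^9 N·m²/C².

Symmetry ⇒ E = E(r) r̂. Gaussian sphere of radius r = 37.2 cm (r > R, all charge enclosed).
Q_enc = 4π ∫₀^R ρ₀(r'/R)^1 r'² dr' = 4πρ₀R³/4 = -8.051e-7 C.
Since E is radial and uniform over the Gaussian sphere, Φ = E·4πr² = Q_enc/ε₀.
E = k|Q_enc|/r² = (8.99×10^9)(8.051e-7)/(0.372)² = 5.23×10^4 N/C.

5.23×10^4 V/m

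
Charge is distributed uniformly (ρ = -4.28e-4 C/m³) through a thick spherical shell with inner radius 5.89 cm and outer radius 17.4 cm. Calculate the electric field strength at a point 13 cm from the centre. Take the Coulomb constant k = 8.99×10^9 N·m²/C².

Symmetry ⇒ E = E(r) r̂. Gaussian sphere of radius r = 13 cm (within the shell material, 5.89 cm < r < 17.4 cm).
Only the shell between 5.89 cm and r is enclosed: Q_enc = ρ·(4π/3)(r³ − a³) = (-4.28×10^-4)·(4π/3)·((0.13)³ − (0.0589)³) = -3.572e-6 C.
Gauss's law: E·4πr² = Q_enc/ε₀.
E = k|Q_enc|/r² = (8.99×10^9)(3.572e-6)/(0.13)² = 1.90×10^6 N/C.

E = 1.90×10^6 N/C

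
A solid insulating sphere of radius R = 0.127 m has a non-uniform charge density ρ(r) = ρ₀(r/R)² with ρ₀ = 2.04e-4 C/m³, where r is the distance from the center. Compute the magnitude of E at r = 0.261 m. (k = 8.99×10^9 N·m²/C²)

|E| = 1.39e5 N/C

Take a concentric spherical Gaussian surface of radius r = 0.261 m (r > R, all charge enclosed).
Q_enc = 4π ∫₀^R ρ₀(r'/R)^2 r'² dr' = 4πρ₀R³/5 = 1.05×10^-6 C.
Since E is radial and uniform over the Gaussian sphere, Φ = E·4πr² = Q_enc/ε₀.
E = k|Q_enc|/r² = (8.99×10^9)(1.05×10^-6)/(0.261)² = 1.39×10^5 N/C.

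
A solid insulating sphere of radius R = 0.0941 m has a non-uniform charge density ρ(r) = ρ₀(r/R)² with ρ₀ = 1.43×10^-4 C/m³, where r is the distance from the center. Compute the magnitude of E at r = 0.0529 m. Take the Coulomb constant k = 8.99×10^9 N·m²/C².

|E| ≈ 5.40×10^4 N/C

By spherical symmetry E is radial; choose a Gaussian sphere of radius r = 0.0529 m (r < R).
Integrate the density: Q_enc = 4π ∫₀^r ρ₀(r'/R)^2 r'² dr' = 4πρ₀ r^5/(5·R²) = 1.681e-8 C.
By Gauss's law, ∮E·dA = E·4πr² = Q_enc/ε₀.
E = k|Q_enc|/r² = (8.99×10^9)(1.681×10^-8)/(0.0529)² = 5.40e4 N/C.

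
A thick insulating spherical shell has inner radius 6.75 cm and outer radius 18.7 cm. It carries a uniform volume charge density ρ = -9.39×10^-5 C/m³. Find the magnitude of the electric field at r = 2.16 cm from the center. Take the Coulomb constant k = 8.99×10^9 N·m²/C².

E = 0

Use a concentric Gaussian sphere at r = 2.16 cm (r < 6.75 cm, inside the empty cavity).
No charge is enclosed, so by Gauss's law E·4πr² = 0 ⇒ E = 0.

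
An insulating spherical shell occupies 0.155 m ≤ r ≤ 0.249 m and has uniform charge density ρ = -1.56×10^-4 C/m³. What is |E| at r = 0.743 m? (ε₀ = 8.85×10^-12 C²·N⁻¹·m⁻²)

|E| ≈ 1.25e5 N/C

Take a concentric spherical Gaussian surface of radius r = 0.743 m (r > 0.249 m, enclosing the whole shell).
Q_enc = ρ·(4π/3)(b³ − a³) = (-1.56×10^-4)·(4π/3)·((0.249)³ − (0.155)³) = -7.655×10^-6 C.
Applying ∮E·dA = Q_enc/ε₀ with Φ = E(4πr²):
E = |Q_enc|/(4πε₀r²) = (7.655×10^-6)/(4π·8.85×10^-12·(0.743)²) = 1.25e5 N/C.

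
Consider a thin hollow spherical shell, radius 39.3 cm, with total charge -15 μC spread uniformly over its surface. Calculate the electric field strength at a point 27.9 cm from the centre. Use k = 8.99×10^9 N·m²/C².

|E| = 0 N/C

Use a concentric Gaussian sphere at r = 27.9 cm (inside the shell, r < 39.3 cm).
No charge lies within this surface, so Q_enc = 0 and Gauss's law gives E·4πr² = 0 ⇒ E = 0.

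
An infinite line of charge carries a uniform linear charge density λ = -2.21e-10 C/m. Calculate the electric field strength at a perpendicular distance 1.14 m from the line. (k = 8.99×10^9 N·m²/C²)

By cylindrical symmetry E is radial; use a coaxial Gaussian cylinder of radius 1.14 m and length L.
Q_enc = λL, so λ_enc = -2.21×10^-10 C/m.
Applying ∮E·dA = Q_enc/ε₀ with the end caps contributing no flux:
E = 2k|λ_enc|/r = 2(8.99×10^9)(2.21e-10)/(1.14) = 3.49 N/C.

3.49 V/m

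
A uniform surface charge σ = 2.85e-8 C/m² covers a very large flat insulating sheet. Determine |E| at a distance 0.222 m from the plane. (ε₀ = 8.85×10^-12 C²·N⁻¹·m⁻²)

Choose a cylindrical pillbox piercing the sheet, end faces (area A) parallel to it.
Flux Φ = 2EA and Q_enc = σA, so 2EA = σA/ε₀ ⇒ E = |σ|/(2ε₀), independent of distance.
E = |σ|/(2ε₀) = (2.85e-8)/(2·8.85×10^-12) = 1.61×10^3 N/C.

1.61×10^3 V/m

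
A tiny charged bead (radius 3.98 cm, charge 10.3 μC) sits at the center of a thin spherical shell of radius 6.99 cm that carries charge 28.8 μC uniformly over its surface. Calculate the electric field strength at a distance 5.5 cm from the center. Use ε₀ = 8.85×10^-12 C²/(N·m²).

E ≈ 3.06×10^7 N/C

By spherical symmetry E is radial; choose a Gaussian sphere of radius r = 5.5 cm (between the bodies, 3.98 cm < r < 6.99 cm).
Only the inner charge is enclosed; the outer shell contributes nothing inside itself. Q_enc = 10.3 μC = 1.03e-5 C.
Gauss's law: E·4πr² = Q_enc/ε₀.
E = |Q_enc|/(4πε₀r²) = (1.03×10^-5)/(4π·8.85×10^-12·(0.055)²) = 3.06×10^7 N/C.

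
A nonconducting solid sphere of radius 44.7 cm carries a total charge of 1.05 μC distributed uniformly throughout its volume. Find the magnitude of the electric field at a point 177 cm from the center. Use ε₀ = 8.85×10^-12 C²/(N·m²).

E = 3.01e3 N/C

Symmetry ⇒ E = E(r) r̂. Gaussian sphere of radius r = 177 cm (r > R, so the entire charge is enclosed).
Q_enc = 1.05 μC = 1.05e-6 C.
Since E is radial and uniform over the Gaussian sphere, Φ = E·4πr² = Q_enc/ε₀.
E = |Q_enc|/(4πε₀r²) = (1.05×10^-6)/(4π·8.85×10^-12·(1.77)²) = 3.01×10^3 N/C.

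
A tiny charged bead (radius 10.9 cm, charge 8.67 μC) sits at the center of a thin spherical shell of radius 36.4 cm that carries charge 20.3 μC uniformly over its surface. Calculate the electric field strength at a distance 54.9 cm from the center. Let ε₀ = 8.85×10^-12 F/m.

E = 8.64×10^5 N/C

Symmetry ⇒ E = E(r) r̂. Gaussian sphere of radius r = 54.9 cm (r > 36.4 cm, enclosing both).
Q_enc = (8.67 μC) + (20.3 μC) = 2.897×10^-5 C.
Gauss's law: E·4πr² = Q_enc/ε₀.
E = |Q_enc|/(4πε₀r²) = (2.897e-5)/(4π·8.85×10^-12·(0.549)²) = 8.64e5 N/C.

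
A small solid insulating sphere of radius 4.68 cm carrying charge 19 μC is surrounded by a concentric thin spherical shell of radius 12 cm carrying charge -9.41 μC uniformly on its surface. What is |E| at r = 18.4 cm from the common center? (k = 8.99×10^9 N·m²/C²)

Use a concentric Gaussian sphere at r = 18.4 cm (r > 12 cm, enclosing both).
Q_enc = (19 μC) + (-9.41 μC) = 9.59×10^-6 C.
By Gauss's law, ∮E·dA = E·4πr² = Q_enc/ε₀.
E = k|Q_enc|/r² = (8.99×10^9)(9.59×10^-6)/(0.184)² = 2.55×10^6 N/C.

|E| = 2.55×10^6 N/C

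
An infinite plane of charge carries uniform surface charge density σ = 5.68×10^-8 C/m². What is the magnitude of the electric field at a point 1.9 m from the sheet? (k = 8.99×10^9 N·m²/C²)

By planar symmetry E is perpendicular to the sheet and uniform; use a Gaussian pillbox with flat faces of area A on each side of the sheet.
Only the two end caps contribute flux: Φ = 2EA. With Q_enc = σA, Gauss's law gives E = |σ|/(2ε₀).
E = 2πk|σ| = 2π(8.99×10^9)(5.68×10^-8) = 3.21e3 N/C.

E = 3.21e3 N/C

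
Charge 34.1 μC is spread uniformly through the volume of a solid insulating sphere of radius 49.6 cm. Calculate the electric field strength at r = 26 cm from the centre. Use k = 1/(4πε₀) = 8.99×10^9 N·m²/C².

6.53e5 N/C

Symmetry ⇒ E = E(r) r̂. Gaussian sphere of radius r = 26 cm (r < R).
For a uniform sphere the enclosed fraction is (r/R)³, so Q_enc = (34.1 μC)(0.26/0.496)³ = 4.912e-6 C.
Since E is radial and uniform over the Gaussian sphere, Φ = E·4πr² = Q_enc/ε₀.
E = k|Q_enc|/r² = (8.99×10^9)(4.912×10^-6)/(0.26)² = 6.53×10^5 N/C.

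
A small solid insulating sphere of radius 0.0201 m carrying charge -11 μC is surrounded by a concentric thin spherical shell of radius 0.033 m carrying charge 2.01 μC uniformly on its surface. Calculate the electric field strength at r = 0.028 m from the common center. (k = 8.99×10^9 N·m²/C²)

|E| ≈ 1.26×10^8 V/m

By spherical symmetry E is radial; choose a Gaussian sphere of radius r = 0.028 m (between the bodies, 0.0201 m < r < 0.033 m).
Only the inner charge is enclosed; the outer shell contributes nothing inside itself. Q_enc = -11 μC = -1.10×10^-5 C.
By Gauss's law, ∮E·dA = E·4πr² = Q_enc/ε₀.
E = k|Q_enc|/r² = (8.99×10^9)(1.10e-5)/(0.028)² = 1.26×10^8 N/C.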